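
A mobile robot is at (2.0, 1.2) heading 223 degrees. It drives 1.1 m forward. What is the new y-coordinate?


y_new = y0 + d*sin(theta)
= 1.2 + 1.1*sin(223)
= 1.2 + -0.7502
= 0.4498


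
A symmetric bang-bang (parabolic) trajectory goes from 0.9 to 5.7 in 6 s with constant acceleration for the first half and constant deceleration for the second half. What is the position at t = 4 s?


Symmetric rest-to-rest: each phase covers (pf-p0)/2 in time T/2. 0.5*a*(T/2)^2 = (pf-p0)/2 => a = 4*(pf-p0)/T^2
a = 4*(5.7-0.9)/6^2 = 0.5333
t = 4 is in the deceleration phase (t > T/2).
p = pf - 0.5*a*(T-t)^2 = 5.7 - 0.5*0.5333*2^2
= 4.6333


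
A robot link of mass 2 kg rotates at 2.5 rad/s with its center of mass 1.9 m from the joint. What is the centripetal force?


F = m * omega^2 * r
= 2 * 2.5^2 * 1.9
= 2 * 6.25 * 1.9
= 23.75 N


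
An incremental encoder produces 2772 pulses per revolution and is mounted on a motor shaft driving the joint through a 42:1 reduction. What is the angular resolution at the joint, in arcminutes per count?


counts per rev = 2772
effective counts at joint = 2772 * 42 = 116424
resolution = 360*60 / 116424
= 0.1855 arcmin/count


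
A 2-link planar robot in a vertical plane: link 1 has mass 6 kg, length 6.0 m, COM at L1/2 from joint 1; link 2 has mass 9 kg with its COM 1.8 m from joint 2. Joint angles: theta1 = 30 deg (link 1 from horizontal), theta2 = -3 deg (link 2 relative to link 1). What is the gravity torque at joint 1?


Horizontal distance from joint 1 to link-1 COM:
  x_c1 = (L1/2)*cos(t1) = 3.0 * 0.866 = 2.5981 m
Horizontal distance from joint 1 to link-2 COM:
  x_c2 = L1*cos(t1) + Lc2*cos(t1+t2)
       = 6.0*0.866 + 1.8*0.891 = 6.8 m
tau1 = m1*g*x_c1 + m2*g*x_c2
     = 6*9.81*2.5981 + 9*9.81*6.8
     = 152.9228 + 600.3688
     = 753.2916 Nm


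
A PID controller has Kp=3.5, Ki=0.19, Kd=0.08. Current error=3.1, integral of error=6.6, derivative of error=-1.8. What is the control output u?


u = Kp*e + Ki*int(e) + Kd*de/dt
= 3.5*3.1 + 0.19*6.6 + 0.08*(-1.8)
= 10.85 + 1.254 + -0.144
= 11.96


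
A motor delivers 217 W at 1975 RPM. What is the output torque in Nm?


omega = 1975 * 2*pi/60 = 206.8215 rad/s
tau = P / omega = 217 / 206.8215
= 1.0492 Nm


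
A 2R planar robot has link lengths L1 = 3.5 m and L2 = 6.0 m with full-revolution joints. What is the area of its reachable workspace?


r_max = L1 + L2 = 9.5 m
r_min = |L1 - L2| = 2.5 m
Area = pi*(r_max^2 - r_min^2)
= pi*(90.25 - 6.25)
= pi * 84.0
= 263.8938 m^2


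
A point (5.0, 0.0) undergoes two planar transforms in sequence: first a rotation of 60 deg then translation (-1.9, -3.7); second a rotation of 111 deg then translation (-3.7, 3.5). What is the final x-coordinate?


After transform 1:
x1 = cos(60)*5.0 - sin(60)*0.0 + -1.9 = 0.6
y1 = sin(60)*5.0 + cos(60)*0.0 + -3.7 = 0.6301
After transform 2:
x2 = cos(111)*0.6 - sin(111)*0.6301 + -3.7
= -4.5033


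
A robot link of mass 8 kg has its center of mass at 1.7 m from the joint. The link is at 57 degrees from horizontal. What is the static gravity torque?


tau = m*g*L*cos(angle)
= 8 * 9.81 * 1.7 * cos(57 deg)
= 8 * 9.81 * 1.7 * 0.5446
= 72.6636 Nm


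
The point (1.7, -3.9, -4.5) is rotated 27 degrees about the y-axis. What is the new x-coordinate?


Rotation about y-axis: x' = x*cos(theta) + z*sin(theta)
= 1.7 * 0.891 + -4.5 * 0.454
= -0.5282


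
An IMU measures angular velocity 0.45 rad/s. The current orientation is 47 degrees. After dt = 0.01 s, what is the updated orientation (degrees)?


delta_theta = w * dt = 0.45 * 0.01 = 0.0045 rad
= 0.2578 deg
theta_new = 47 + 0.2578 = 47.2578 deg


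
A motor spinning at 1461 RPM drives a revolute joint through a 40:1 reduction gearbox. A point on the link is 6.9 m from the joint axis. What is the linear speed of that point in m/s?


omega_motor = 1461 * 2*pi/60 = 152.9956 rad/s
omega_joint = omega_motor / 40 = 3.8249 rad/s
v = omega_joint * r = 3.8249 * 6.9
= 26.3917 m/s


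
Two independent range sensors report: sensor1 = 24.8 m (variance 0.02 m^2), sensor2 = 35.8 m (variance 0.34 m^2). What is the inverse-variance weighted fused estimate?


w1 = (1/var1) / (1/var1 + 1/var2)
   = 50.0 / (50.0 + 2.9412) = 0.9444
w2 = 1 - w1 = 0.0556
fused = w1*s1 + w2*s2 = 23.4222 + 1.9889
= 25.4111 m


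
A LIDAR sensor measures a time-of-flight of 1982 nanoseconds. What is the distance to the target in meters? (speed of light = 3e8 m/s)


tof = 1982 ns = 1.982e-06 s
dist = c * tof / 2
= 3e8 * 1.982e-06 / 2
= 297.3 m


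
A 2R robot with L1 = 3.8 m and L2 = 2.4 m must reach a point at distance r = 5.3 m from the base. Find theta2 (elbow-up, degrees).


cos(theta2) = (r^2 - L1^2 - L2^2) / (2*L1*L2)
cos(theta2) = (28.09 - 14.44 - 5.76) / 18.24
cos(theta2) = 0.432566
theta2 = 64.3695 degrees


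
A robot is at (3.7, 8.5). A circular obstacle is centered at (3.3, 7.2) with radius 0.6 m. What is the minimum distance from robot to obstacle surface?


center_dist = sqrt((3.7-3.3)^2 + (8.5-7.2)^2)
= sqrt(0.16 + 1.69)
= 1.3601
min_dist = center_dist - radius = 1.3601 - 0.6 = 0.7601 m


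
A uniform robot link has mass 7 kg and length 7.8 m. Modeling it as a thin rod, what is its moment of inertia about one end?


I = (1/3) * m * L^2
= (1/3) * 7 * 7.8^2
= 0.333333 * 7 * 60.84
= 141.96 kg*m^2


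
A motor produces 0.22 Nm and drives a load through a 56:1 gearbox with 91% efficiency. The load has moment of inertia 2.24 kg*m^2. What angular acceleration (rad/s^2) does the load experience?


tau_out = tau_motor * N * eta
= 0.22 * 56 * 0.91 = 11.2112 Nm
alpha = tau_out / I = 11.2112 / 2.24
= 5.005 rad/s^2


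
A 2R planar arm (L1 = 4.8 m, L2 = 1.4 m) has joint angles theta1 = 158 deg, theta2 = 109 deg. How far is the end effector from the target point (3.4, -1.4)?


End effector via forward kinematics:
x = L1*cos(t1) + L2*cos(t1+t2) = -4.5238
y = L1*sin(t1) + L2*sin(t1+t2) = 0.4
Distance to target:
d = sqrt((3.4 - -4.5238)^2 + (-1.4 - 0.4)^2)
= sqrt(62.7859 + 3.2401)
= 8.1256 m


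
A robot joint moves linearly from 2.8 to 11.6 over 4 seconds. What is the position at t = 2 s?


s = t/T = 2/4 = 0.5
p(t) = p0 + (pf-p0)*s
= 2.8 + (11.6 - 2.8) * 0.5
= 7.2


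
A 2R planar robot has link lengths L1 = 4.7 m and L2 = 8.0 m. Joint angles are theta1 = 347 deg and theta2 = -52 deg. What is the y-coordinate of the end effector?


Convert angles to radians: theta1 = 6.0563, theta2 = -0.9076
y = L1*sin(theta1) + L2*sin(theta1+theta2)
y = -1.0573 + -7.2505
y = -8.3077


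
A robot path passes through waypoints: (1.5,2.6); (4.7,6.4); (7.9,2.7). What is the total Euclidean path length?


Segment lengths:
  seg1 = sqrt((3.2)^2 + (3.8)^2) = 4.9679
  seg2 = sqrt((3.2)^2 + (-3.7)^2) = 4.8918
Total = 9.8597


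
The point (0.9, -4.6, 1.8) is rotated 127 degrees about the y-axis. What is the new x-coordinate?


Rotation about y-axis: x' = x*cos(theta) + z*sin(theta)
= 0.9 * -0.6018 + 1.8 * 0.7986
= 0.8959


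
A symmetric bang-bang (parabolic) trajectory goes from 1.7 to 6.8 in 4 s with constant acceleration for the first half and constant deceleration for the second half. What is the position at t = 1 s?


Symmetric rest-to-rest: each phase covers (pf-p0)/2 in time T/2. 0.5*a*(T/2)^2 = (pf-p0)/2 => a = 4*(pf-p0)/T^2
a = 4*(6.8-1.7)/4^2 = 1.275
t = 1 is in the acceleration phase (t <= T/2).
p = p0 + 0.5*a*t^2 = 1.7 + 0.5*1.275*1^2
= 2.3375


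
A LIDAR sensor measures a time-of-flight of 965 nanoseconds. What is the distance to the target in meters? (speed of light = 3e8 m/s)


tof = 965 ns = 9.65e-07 s
dist = c * tof / 2
= 3e8 * 9.65e-07 / 2
= 144.75 m


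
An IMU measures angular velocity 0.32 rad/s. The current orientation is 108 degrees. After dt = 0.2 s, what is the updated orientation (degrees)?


delta_theta = w * dt = 0.32 * 0.2 = 0.064 rad
= 3.6669 deg
theta_new = 108 + 3.6669 = 111.6669 deg


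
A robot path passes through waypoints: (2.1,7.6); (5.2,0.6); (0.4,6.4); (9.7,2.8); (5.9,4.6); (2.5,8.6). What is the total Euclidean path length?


Segment lengths:
  seg1 = sqrt((3.1)^2 + (-7.0)^2) = 7.6557
  seg2 = sqrt((-4.8)^2 + (5.8)^2) = 7.5286
  seg3 = sqrt((9.3)^2 + (-3.6)^2) = 9.9725
  seg4 = sqrt((-3.8)^2 + (1.8)^2) = 4.2048
  seg5 = sqrt((-3.4)^2 + (4.0)^2) = 5.2498
Total = 34.6113


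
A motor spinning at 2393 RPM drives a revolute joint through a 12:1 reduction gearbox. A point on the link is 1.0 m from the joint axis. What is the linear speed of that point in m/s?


omega_motor = 2393 * 2*pi/60 = 250.5944 rad/s
omega_joint = omega_motor / 12 = 20.8829 rad/s
v = omega_joint * r = 20.8829 * 1.0
= 20.8829 m/s


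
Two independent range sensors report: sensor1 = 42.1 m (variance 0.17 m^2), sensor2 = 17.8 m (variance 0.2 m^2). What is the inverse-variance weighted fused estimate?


w1 = (1/var1) / (1/var1 + 1/var2)
   = 5.8824 / (5.8824 + 5.0) = 0.5405
w2 = 1 - w1 = 0.4595
fused = w1*s1 + w2*s2 = 22.7568 + 8.1784
= 30.9351 m


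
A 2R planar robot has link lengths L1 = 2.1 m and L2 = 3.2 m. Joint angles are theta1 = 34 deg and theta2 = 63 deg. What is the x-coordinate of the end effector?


Convert angles to radians: theta1 = 0.5934, theta2 = 1.0996
x = L1*cos(theta1) + L2*cos(theta1+theta2)
x = 1.741 + -0.39
x = 1.351


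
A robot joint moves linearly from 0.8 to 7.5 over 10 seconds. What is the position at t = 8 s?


s = t/T = 8/10 = 0.8
p(t) = p0 + (pf-p0)*s
= 0.8 + (7.5 - 0.8) * 0.8
= 6.16


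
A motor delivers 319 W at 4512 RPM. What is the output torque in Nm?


omega = 4512 * 2*pi/60 = 472.4955 rad/s
tau = P / omega = 319 / 472.4955
= 0.6751 Nm


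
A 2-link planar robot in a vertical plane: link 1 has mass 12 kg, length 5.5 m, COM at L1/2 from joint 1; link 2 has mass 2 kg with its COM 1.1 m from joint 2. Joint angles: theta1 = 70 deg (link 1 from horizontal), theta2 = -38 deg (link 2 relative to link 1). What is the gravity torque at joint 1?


Horizontal distance from joint 1 to link-1 COM:
  x_c1 = (L1/2)*cos(t1) = 2.75 * 0.342 = 0.9406 m
Horizontal distance from joint 1 to link-2 COM:
  x_c2 = L1*cos(t1) + Lc2*cos(t1+t2)
       = 5.5*0.342 + 1.1*0.848 = 2.814 m
tau1 = m1*g*x_c1 + m2*g*x_c2
     = 12*9.81*0.9406 + 2*9.81*2.814
     = 110.7222 + 55.21
     = 165.9321 Nm


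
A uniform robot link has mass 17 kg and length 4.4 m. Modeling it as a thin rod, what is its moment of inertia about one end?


I = (1/3) * m * L^2
= (1/3) * 17 * 4.4^2
= 0.333333 * 17 * 19.36
= 109.7067 kg*m^2


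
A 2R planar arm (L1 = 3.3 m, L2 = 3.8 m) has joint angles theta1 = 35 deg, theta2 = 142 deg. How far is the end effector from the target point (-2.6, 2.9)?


End effector via forward kinematics:
x = L1*cos(t1) + L2*cos(t1+t2) = -1.0916
y = L1*sin(t1) + L2*sin(t1+t2) = 2.0917
Distance to target:
d = sqrt((-2.6 - -1.0916)^2 + (2.9 - 2.0917)^2)
= sqrt(2.2753 + 0.6534)
= 1.7113 m


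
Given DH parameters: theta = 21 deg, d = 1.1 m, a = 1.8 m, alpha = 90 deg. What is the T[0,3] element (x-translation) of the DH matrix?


T[0,3] = a * cos(theta)
= 1.8 * cos(21 deg)
= 1.8 * 0.9336
= 1.6804


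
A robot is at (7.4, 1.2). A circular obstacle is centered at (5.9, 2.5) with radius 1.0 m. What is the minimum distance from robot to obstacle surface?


center_dist = sqrt((7.4-5.9)^2 + (1.2-2.5)^2)
= sqrt(2.25 + 1.69)
= 1.9849
min_dist = center_dist - radius = 1.9849 - 1.0 = 0.9849 m


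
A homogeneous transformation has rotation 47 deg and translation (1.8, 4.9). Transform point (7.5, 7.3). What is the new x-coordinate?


x' = cos(theta)*px - sin(theta)*py + tx
= 0.682*7.5 - 0.7314*7.3 + 1.8
= 1.5761


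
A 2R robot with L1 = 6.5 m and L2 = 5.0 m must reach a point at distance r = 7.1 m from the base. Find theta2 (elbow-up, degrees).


cos(theta2) = (r^2 - L1^2 - L2^2) / (2*L1*L2)
cos(theta2) = (50.41 - 42.25 - 25.0) / 65.0
cos(theta2) = -0.259077
theta2 = 105.0153 degrees


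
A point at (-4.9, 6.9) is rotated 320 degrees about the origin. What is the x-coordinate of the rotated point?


x' = x*cos(theta) - y*sin(theta)
cos(320 deg) = 0.766, sin(320 deg) = -0.6428
x' = -4.9 * 0.766 - 6.9 * -0.6428
= -3.7536 - -4.4352
= 0.6816


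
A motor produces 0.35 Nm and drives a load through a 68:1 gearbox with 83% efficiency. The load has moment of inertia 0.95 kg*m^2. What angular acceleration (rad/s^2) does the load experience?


tau_out = tau_motor * N * eta
= 0.35 * 68 * 0.83 = 19.754 Nm
alpha = tau_out / I = 19.754 / 0.95
= 20.7937 rad/s^2


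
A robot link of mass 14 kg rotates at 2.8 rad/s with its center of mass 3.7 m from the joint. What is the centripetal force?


F = m * omega^2 * r
= 14 * 2.8^2 * 3.7
= 14 * 7.84 * 3.7
= 406.112 N


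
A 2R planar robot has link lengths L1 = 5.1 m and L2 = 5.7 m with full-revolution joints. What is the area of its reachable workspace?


r_max = L1 + L2 = 10.8 m
r_min = |L1 - L2| = 0.6 m
Area = pi*(r_max^2 - r_min^2)
= pi*(116.64 - 0.36)
= pi * 116.28
= 365.3044 m^2


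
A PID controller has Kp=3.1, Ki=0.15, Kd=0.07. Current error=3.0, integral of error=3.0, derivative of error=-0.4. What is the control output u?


u = Kp*e + Ki*int(e) + Kd*de/dt
= 3.1*3.0 + 0.15*3.0 + 0.07*(-0.4)
= 9.3 + 0.45 + -0.028
= 9.722


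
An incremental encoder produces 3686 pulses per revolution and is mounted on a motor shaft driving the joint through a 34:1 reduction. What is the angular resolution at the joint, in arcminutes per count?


counts per rev = 3686
effective counts at joint = 3686 * 34 = 125324
resolution = 360*60 / 125324
= 0.1724 arcmin/count


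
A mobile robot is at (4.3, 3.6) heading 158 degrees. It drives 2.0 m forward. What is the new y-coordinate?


y_new = y0 + d*sin(theta)
= 3.6 + 2.0*sin(158)
= 3.6 + 0.7492
= 4.3492


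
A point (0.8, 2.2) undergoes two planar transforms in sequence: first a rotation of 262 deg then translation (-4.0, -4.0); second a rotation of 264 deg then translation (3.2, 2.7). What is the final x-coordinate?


After transform 1:
x1 = cos(262)*0.8 - sin(262)*2.2 + -4.0 = -1.9327
y1 = sin(262)*0.8 + cos(262)*2.2 + -4.0 = -5.0984
After transform 2:
x2 = cos(264)*-1.9327 - sin(264)*-5.0984 + 3.2
= -1.6684


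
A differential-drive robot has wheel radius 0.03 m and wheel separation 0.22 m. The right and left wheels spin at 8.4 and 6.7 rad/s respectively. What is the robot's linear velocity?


vR = r*wR = 0.03*8.4 = 0.252 m/s
vL = r*wL = 0.03*6.7 = 0.201 m/s
v = (vR+vL)/2 = 0.2265 m/s
omega = (vR-vL)/L = 0.2318 rad/s
linear velocity = 0.2265 m/s


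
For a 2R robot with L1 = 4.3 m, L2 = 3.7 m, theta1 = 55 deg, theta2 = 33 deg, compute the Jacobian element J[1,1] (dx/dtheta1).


J[1,1] = -L1*sin(t1) - L2*sin(t1+t2)
= -4.3*sin(55) - 3.7*sin(88)
= -7.2201


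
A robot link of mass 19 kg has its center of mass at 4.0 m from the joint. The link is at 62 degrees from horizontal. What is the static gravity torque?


tau = m*g*L*cos(angle)
= 19 * 9.81 * 4.0 * cos(62 deg)
= 19 * 9.81 * 4.0 * 0.4695
= 350.0192 Nm


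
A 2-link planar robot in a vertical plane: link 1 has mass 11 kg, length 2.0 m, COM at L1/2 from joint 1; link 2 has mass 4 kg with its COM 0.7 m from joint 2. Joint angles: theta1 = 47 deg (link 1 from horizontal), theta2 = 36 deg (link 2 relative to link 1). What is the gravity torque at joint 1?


Horizontal distance from joint 1 to link-1 COM:
  x_c1 = (L1/2)*cos(t1) = 1.0 * 0.682 = 0.682 m
Horizontal distance from joint 1 to link-2 COM:
  x_c2 = L1*cos(t1) + Lc2*cos(t1+t2)
       = 2.0*0.682 + 0.7*0.1219 = 1.4493 m
tau1 = m1*g*x_c1 + m2*g*x_c2
     = 11*9.81*0.682 + 4*9.81*1.4493
     = 73.5944 + 56.8707
     = 130.4652 Nm


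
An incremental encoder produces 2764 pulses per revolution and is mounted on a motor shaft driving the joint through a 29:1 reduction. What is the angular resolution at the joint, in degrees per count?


counts per rev = 2764
effective counts at joint = 2764 * 29 = 80156
resolution = 360 / 80156
= 0.0045 deg/count


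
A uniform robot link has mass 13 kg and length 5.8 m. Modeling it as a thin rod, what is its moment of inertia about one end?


I = (1/3) * m * L^2
= (1/3) * 13 * 5.8^2
= 0.333333 * 13 * 33.64
= 145.7733 kg*m^2


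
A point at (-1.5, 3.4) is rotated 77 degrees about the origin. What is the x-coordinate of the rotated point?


x' = x*cos(theta) - y*sin(theta)
cos(77 deg) = 0.225, sin(77 deg) = 0.9744
x' = -1.5 * 0.225 - 3.4 * 0.9744
= -0.3374 - 3.3129
= -3.6503


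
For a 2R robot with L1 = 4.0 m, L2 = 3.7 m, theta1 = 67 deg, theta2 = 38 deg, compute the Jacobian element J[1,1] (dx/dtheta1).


J[1,1] = -L1*sin(t1) - L2*sin(t1+t2)
= -4.0*sin(67) - 3.7*sin(105)
= -7.2559


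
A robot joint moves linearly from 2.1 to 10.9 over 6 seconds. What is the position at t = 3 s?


s = t/T = 3/6 = 0.5
p(t) = p0 + (pf-p0)*s
= 2.1 + (10.9 - 2.1) * 0.5
= 6.5


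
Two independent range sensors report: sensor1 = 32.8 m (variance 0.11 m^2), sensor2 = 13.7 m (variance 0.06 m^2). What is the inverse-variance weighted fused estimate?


w1 = (1/var1) / (1/var1 + 1/var2)
   = 9.0909 / (9.0909 + 16.6667) = 0.3529
w2 = 1 - w1 = 0.6471
fused = w1*s1 + w2*s2 = 11.5765 + 8.8647
= 20.4412 m


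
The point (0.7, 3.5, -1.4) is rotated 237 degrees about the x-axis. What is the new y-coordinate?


Rotation about x-axis: y' = y*cos(theta) - z*sin(theta)
= 3.5 * -0.5446 - -1.4 * -0.8387
= -3.0804


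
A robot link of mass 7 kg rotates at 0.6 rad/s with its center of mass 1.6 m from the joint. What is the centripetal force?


F = m * omega^2 * r
= 7 * 0.6^2 * 1.6
= 7 * 0.36 * 1.6
= 4.032 N


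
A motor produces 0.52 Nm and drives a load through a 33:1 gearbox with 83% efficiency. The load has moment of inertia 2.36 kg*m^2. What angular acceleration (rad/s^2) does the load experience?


tau_out = tau_motor * N * eta
= 0.52 * 33 * 0.83 = 14.2428 Nm
alpha = tau_out / I = 14.2428 / 2.36
= 6.0351 rad/s^2


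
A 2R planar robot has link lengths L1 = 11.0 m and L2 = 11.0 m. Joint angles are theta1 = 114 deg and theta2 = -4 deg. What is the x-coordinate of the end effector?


Convert angles to radians: theta1 = 1.9897, theta2 = -0.0698
x = L1*cos(theta1) + L2*cos(theta1+theta2)
x = -4.4741 + -3.7622
x = -8.2363


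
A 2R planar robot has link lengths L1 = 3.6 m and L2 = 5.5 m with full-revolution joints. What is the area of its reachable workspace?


r_max = L1 + L2 = 9.1 m
r_min = |L1 - L2| = 1.9 m
Area = pi*(r_max^2 - r_min^2)
= pi*(82.81 - 3.61)
= pi * 79.2
= 248.8141 m^2


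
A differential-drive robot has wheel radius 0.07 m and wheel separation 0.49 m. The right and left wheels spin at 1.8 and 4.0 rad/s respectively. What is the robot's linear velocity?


vR = r*wR = 0.07*1.8 = 0.126 m/s
vL = r*wL = 0.07*4.0 = 0.28 m/s
v = (vR+vL)/2 = 0.203 m/s
omega = (vR-vL)/L = -0.3143 rad/s
linear velocity = 0.203 m/s


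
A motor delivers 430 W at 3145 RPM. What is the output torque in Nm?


omega = 3145 * 2*pi/60 = 329.3436 rad/s
tau = P / omega = 430 / 329.3436
= 1.3056 Nm


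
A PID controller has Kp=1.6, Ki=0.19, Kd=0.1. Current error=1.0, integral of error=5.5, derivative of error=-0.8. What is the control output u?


u = Kp*e + Ki*int(e) + Kd*de/dt
= 1.6*1.0 + 0.19*5.5 + 0.1*(-0.8)
= 1.6 + 1.045 + -0.08
= 2.565


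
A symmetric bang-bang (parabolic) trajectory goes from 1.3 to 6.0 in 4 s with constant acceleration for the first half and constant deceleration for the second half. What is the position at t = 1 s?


Symmetric rest-to-rest: each phase covers (pf-p0)/2 in time T/2. 0.5*a*(T/2)^2 = (pf-p0)/2 => a = 4*(pf-p0)/T^2
a = 4*(6.0-1.3)/4^2 = 1.175
t = 1 is in the acceleration phase (t <= T/2).
p = p0 + 0.5*a*t^2 = 1.3 + 0.5*1.175*1^2
= 1.8875


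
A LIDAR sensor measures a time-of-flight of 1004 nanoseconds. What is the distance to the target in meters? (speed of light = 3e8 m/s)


tof = 1004 ns = 1.004e-06 s
dist = c * tof / 2
= 3e8 * 1.004e-06 / 2
= 150.6 m


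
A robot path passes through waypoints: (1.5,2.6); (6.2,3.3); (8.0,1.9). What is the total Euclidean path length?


Segment lengths:
  seg1 = sqrt((4.7)^2 + (0.7)^2) = 4.7518
  seg2 = sqrt((1.8)^2 + (-1.4)^2) = 2.2804
Total = 7.0322


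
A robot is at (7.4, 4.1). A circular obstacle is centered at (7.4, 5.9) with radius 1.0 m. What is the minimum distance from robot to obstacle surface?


center_dist = sqrt((7.4-7.4)^2 + (4.1-5.9)^2)
= sqrt(0.0 + 3.24)
= 1.8
min_dist = center_dist - radius = 1.8 - 1.0 = 0.8 m


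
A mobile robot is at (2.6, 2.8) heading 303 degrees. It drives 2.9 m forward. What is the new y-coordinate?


y_new = y0 + d*sin(theta)
= 2.8 + 2.9*sin(303)
= 2.8 + -2.4321
= 0.3679


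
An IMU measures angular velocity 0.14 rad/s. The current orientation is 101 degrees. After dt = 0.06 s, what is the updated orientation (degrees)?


delta_theta = w * dt = 0.14 * 0.06 = 0.0084 rad
= 0.4813 deg
theta_new = 101 + 0.4813 = 101.4813 deg


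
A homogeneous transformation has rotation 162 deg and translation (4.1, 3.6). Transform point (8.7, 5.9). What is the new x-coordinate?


x' = cos(theta)*px - sin(theta)*py + tx
= -0.9511*8.7 - 0.309*5.9 + 4.1
= -5.9974


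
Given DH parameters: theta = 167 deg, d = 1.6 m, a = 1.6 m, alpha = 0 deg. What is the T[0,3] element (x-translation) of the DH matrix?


T[0,3] = a * cos(theta)
= 1.6 * cos(167 deg)
= 1.6 * -0.9744
= -1.559


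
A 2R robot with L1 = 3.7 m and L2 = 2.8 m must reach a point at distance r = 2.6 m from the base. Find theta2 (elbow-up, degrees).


cos(theta2) = (r^2 - L1^2 - L2^2) / (2*L1*L2)
cos(theta2) = (6.76 - 13.69 - 7.84) / 20.72
cos(theta2) = -0.712838
theta2 = 135.4663 degrees


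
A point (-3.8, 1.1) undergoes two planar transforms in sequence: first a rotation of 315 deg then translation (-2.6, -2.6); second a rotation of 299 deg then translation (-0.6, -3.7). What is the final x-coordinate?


After transform 1:
x1 = cos(315)*-3.8 - sin(315)*1.1 + -2.6 = -4.5092
y1 = sin(315)*-3.8 + cos(315)*1.1 + -2.6 = 0.8648
After transform 2:
x2 = cos(299)*-4.5092 - sin(299)*0.8648 + -0.6
= -2.0297


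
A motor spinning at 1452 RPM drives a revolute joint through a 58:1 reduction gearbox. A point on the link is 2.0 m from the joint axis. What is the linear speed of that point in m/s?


omega_motor = 1452 * 2*pi/60 = 152.0531 rad/s
omega_joint = omega_motor / 58 = 2.6216 rad/s
v = omega_joint * r = 2.6216 * 2.0
= 5.2432 m/s


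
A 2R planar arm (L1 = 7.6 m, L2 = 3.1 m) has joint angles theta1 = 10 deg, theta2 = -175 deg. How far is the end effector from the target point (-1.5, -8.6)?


End effector via forward kinematics:
x = L1*cos(t1) + L2*cos(t1+t2) = 4.4902
y = L1*sin(t1) + L2*sin(t1+t2) = 0.5174
Distance to target:
d = sqrt((-1.5 - 4.4902)^2 + (-8.6 - 0.5174)^2)
= sqrt(35.8821 + 83.1267)
= 10.9091 m


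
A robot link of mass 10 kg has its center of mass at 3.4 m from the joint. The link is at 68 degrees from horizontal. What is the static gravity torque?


tau = m*g*L*cos(angle)
= 10 * 9.81 * 3.4 * cos(68 deg)
= 10 * 9.81 * 3.4 * 0.3746
= 124.9463 Nm


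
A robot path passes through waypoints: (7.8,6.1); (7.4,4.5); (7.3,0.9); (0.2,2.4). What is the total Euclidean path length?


Segment lengths:
  seg1 = sqrt((-0.4)^2 + (-1.6)^2) = 1.6492
  seg2 = sqrt((-0.1)^2 + (-3.6)^2) = 3.6014
  seg3 = sqrt((-7.1)^2 + (1.5)^2) = 7.2567
Total = 12.5074


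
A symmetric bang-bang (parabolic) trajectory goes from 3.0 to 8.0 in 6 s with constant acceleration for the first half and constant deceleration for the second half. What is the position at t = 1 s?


Symmetric rest-to-rest: each phase covers (pf-p0)/2 in time T/2. 0.5*a*(T/2)^2 = (pf-p0)/2 => a = 4*(pf-p0)/T^2
a = 4*(8.0-3.0)/6^2 = 0.5556
t = 1 is in the acceleration phase (t <= T/2).
p = p0 + 0.5*a*t^2 = 3.0 + 0.5*0.5556*1^2
= 3.2778


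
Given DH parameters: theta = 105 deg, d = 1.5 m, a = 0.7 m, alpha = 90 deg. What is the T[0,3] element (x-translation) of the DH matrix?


T[0,3] = a * cos(theta)
= 0.7 * cos(105 deg)
= 0.7 * -0.2588
= -0.1812


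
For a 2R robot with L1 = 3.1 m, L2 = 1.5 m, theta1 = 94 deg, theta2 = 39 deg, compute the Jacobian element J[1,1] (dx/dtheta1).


J[1,1] = -L1*sin(t1) - L2*sin(t1+t2)
= -3.1*sin(94) - 1.5*sin(133)
= -4.1895


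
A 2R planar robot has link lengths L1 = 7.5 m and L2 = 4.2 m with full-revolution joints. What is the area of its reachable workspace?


r_max = L1 + L2 = 11.7 m
r_min = |L1 - L2| = 3.3 m
Area = pi*(r_max^2 - r_min^2)
= pi*(136.89 - 10.89)
= pi * 126.0
= 395.8407 m^2


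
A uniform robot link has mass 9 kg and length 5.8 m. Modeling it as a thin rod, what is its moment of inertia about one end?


I = (1/3) * m * L^2
= (1/3) * 9 * 5.8^2
= 0.333333 * 9 * 33.64
= 100.92 kg*m^2


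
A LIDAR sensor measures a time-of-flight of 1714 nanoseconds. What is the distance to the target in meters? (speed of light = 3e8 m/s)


tof = 1714 ns = 1.714e-06 s
dist = c * tof / 2
= 3e8 * 1.714e-06 / 2
= 257.1 m


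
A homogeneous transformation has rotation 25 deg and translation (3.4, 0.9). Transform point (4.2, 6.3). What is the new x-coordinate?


x' = cos(theta)*px - sin(theta)*py + tx
= 0.9063*4.2 - 0.4226*6.3 + 3.4
= 4.544


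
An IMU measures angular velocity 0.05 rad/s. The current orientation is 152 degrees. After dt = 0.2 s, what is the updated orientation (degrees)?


delta_theta = w * dt = 0.05 * 0.2 = 0.01 rad
= 0.573 deg
theta_new = 152 + 0.573 = 152.573 deg


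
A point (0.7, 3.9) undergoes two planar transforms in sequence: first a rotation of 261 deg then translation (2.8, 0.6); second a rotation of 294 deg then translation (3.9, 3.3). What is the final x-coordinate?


After transform 1:
x1 = cos(261)*0.7 - sin(261)*3.9 + 2.8 = 6.5425
y1 = sin(261)*0.7 + cos(261)*3.9 + 0.6 = -0.7015
After transform 2:
x2 = cos(294)*6.5425 - sin(294)*-0.7015 + 3.9
= 5.9202


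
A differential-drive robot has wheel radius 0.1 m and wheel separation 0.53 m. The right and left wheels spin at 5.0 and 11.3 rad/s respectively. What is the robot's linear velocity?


vR = r*wR = 0.1*5.0 = 0.5 m/s
vL = r*wL = 0.1*11.3 = 1.13 m/s
v = (vR+vL)/2 = 0.815 m/s
omega = (vR-vL)/L = -1.1887 rad/s
linear velocity = 0.815 m/s


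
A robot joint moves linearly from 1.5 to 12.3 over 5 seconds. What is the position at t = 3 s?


s = t/T = 3/5 = 0.6
p(t) = p0 + (pf-p0)*s
= 1.5 + (12.3 - 1.5) * 0.6
= 7.98


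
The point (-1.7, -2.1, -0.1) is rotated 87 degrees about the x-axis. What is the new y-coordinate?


Rotation about x-axis: y' = y*cos(theta) - z*sin(theta)
= -2.1 * 0.0523 - -0.1 * 0.9986
= -0.01


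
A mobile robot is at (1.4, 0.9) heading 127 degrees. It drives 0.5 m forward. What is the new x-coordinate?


x_new = x0 + d*cos(theta)
= 1.4 + 0.5*cos(127)
= 1.4 + -0.3009
= 1.0991


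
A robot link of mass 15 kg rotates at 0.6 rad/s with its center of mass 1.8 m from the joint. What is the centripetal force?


F = m * omega^2 * r
= 15 * 0.6^2 * 1.8
= 15 * 0.36 * 1.8
= 9.72 N


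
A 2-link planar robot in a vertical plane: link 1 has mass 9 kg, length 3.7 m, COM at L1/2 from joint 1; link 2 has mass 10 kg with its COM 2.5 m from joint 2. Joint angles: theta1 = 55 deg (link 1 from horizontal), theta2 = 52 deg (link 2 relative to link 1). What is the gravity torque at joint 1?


Horizontal distance from joint 1 to link-1 COM:
  x_c1 = (L1/2)*cos(t1) = 1.85 * 0.5736 = 1.0611 m
Horizontal distance from joint 1 to link-2 COM:
  x_c2 = L1*cos(t1) + Lc2*cos(t1+t2)
       = 3.7*0.5736 + 2.5*-0.2924 = 1.3913 m
tau1 = m1*g*x_c1 + m2*g*x_c2
     = 9*9.81*1.0611 + 10*9.81*1.3913
     = 93.686 + 136.4869
     = 230.1728 Nm


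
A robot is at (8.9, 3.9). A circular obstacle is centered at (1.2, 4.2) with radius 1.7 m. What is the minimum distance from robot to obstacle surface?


center_dist = sqrt((8.9-1.2)^2 + (3.9-4.2)^2)
= sqrt(59.29 + 0.09)
= 7.7058
min_dist = center_dist - radius = 7.7058 - 1.7 = 6.0058 m


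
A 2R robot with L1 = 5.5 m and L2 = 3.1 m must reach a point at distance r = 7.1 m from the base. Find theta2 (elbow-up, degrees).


cos(theta2) = (r^2 - L1^2 - L2^2) / (2*L1*L2)
cos(theta2) = (50.41 - 30.25 - 9.61) / 34.1
cos(theta2) = 0.309384
theta2 = 71.9779 degrees


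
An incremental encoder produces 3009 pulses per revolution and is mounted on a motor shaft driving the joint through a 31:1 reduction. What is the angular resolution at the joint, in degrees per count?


counts per rev = 3009
effective counts at joint = 3009 * 31 = 93279
resolution = 360 / 93279
= 0.0039 deg/count


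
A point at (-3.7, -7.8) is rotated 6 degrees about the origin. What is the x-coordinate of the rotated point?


x' = x*cos(theta) - y*sin(theta)
cos(6 deg) = 0.9945, sin(6 deg) = 0.1045
x' = -3.7 * 0.9945 - -7.8 * 0.1045
= -3.6797 - -0.8153
= -2.8644


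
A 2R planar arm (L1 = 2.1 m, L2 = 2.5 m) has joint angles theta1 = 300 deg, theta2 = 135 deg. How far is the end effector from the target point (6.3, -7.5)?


End effector via forward kinematics:
x = L1*cos(t1) + L2*cos(t1+t2) = 1.697
y = L1*sin(t1) + L2*sin(t1+t2) = 0.5962
Distance to target:
d = sqrt((6.3 - 1.697)^2 + (-7.5 - 0.5962)^2)
= sqrt(21.1872 + 65.5478)
= 9.3132 m


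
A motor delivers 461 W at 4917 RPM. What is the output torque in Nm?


omega = 4917 * 2*pi/60 = 514.907 rad/s
tau = P / omega = 461 / 514.907
= 0.8953 Nm


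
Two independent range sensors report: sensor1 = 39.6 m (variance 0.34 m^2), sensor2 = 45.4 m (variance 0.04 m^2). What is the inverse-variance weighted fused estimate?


w1 = (1/var1) / (1/var1 + 1/var2)
   = 2.9412 / (2.9412 + 25.0) = 0.1053
w2 = 1 - w1 = 0.8947
fused = w1*s1 + w2*s2 = 4.1684 + 40.6211
= 44.7895 m


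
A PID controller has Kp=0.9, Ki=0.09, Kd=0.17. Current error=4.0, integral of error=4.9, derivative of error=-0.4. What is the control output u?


u = Kp*e + Ki*int(e) + Kd*de/dt
= 0.9*4.0 + 0.09*4.9 + 0.17*(-0.4)
= 3.6 + 0.441 + -0.068
= 3.973


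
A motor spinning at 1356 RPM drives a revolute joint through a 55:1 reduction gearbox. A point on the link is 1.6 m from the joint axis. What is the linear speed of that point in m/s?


omega_motor = 1356 * 2*pi/60 = 142.0 rad/s
omega_joint = omega_motor / 55 = 2.5818 rad/s
v = omega_joint * r = 2.5818 * 1.6
= 4.1309 m/s


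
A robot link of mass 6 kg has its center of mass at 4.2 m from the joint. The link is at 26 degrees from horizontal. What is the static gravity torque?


tau = m*g*L*cos(angle)
= 6 * 9.81 * 4.2 * cos(26 deg)
= 6 * 9.81 * 4.2 * 0.8988
= 222.1927 Nm


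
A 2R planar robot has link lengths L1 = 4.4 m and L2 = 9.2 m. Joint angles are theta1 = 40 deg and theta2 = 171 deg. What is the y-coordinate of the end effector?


Convert angles to radians: theta1 = 0.6981, theta2 = 2.9845
y = L1*sin(theta1) + L2*sin(theta1+theta2)
y = 2.8283 + -4.7384
y = -1.9101


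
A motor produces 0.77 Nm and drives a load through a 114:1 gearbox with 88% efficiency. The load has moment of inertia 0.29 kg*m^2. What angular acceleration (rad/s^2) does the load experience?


tau_out = tau_motor * N * eta
= 0.77 * 114 * 0.88 = 77.2464 Nm
alpha = tau_out / I = 77.2464 / 0.29
= 266.3669 rad/s^2


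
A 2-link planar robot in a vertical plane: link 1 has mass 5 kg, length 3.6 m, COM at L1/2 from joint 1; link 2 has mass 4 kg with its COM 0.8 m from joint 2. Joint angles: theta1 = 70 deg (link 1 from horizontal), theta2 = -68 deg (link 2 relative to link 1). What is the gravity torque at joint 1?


Horizontal distance from joint 1 to link-1 COM:
  x_c1 = (L1/2)*cos(t1) = 1.8 * 0.342 = 0.6156 m
Horizontal distance from joint 1 to link-2 COM:
  x_c2 = L1*cos(t1) + Lc2*cos(t1+t2)
       = 3.6*0.342 + 0.8*0.9994 = 2.0308 m
tau1 = m1*g*x_c1 + m2*g*x_c2
     = 5*9.81*0.6156 + 4*9.81*2.0308
     = 30.197 + 79.688
     = 109.885 Nm


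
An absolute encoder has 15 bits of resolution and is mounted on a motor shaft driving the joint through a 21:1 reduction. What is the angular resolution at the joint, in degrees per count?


counts = 2^15 = 32768
effective counts at joint = 32768 * 21 = 688128
resolution = 360 / 688128
= 5.2316e-04 deg/count


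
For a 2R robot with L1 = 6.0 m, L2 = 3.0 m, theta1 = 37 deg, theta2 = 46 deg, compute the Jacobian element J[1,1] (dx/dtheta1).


J[1,1] = -L1*sin(t1) - L2*sin(t1+t2)
= -6.0*sin(37) - 3.0*sin(83)
= -6.5885


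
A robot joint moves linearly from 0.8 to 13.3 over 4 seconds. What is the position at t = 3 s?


s = t/T = 3/4 = 0.75
p(t) = p0 + (pf-p0)*s
= 0.8 + (13.3 - 0.8) * 0.75
= 10.175


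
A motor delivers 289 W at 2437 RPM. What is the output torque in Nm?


omega = 2437 * 2*pi/60 = 255.202 rad/s
tau = P / omega = 289 / 255.202
= 1.1324 Nm


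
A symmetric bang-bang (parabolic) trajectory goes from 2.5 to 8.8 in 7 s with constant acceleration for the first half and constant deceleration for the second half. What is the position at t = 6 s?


Symmetric rest-to-rest: each phase covers (pf-p0)/2 in time T/2. 0.5*a*(T/2)^2 = (pf-p0)/2 => a = 4*(pf-p0)/T^2
a = 4*(8.8-2.5)/7^2 = 0.5143
t = 6 is in the deceleration phase (t > T/2).
p = pf - 0.5*a*(T-t)^2 = 8.8 - 0.5*0.5143*1^2
= 8.5429


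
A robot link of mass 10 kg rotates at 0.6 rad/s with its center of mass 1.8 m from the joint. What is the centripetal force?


F = m * omega^2 * r
= 10 * 0.6^2 * 1.8
= 10 * 0.36 * 1.8
= 6.48 N


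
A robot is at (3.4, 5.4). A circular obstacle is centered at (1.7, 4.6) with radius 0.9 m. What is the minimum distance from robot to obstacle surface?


center_dist = sqrt((3.4-1.7)^2 + (5.4-4.6)^2)
= sqrt(2.89 + 0.64)
= 1.8788
min_dist = center_dist - radius = 1.8788 - 0.9 = 0.9788 m


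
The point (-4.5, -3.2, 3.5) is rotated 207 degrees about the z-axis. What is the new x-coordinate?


Rotation about z-axis: x' = x*cos(theta) - y*sin(theta)
= -4.5 * -0.891 - -3.2 * -0.454
= 2.5568


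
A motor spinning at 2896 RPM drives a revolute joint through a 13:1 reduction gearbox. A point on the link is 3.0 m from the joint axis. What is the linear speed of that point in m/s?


omega_motor = 2896 * 2*pi/60 = 303.2684 rad/s
omega_joint = omega_motor / 13 = 23.3283 rad/s
v = omega_joint * r = 23.3283 * 3.0
= 69.985 m/s


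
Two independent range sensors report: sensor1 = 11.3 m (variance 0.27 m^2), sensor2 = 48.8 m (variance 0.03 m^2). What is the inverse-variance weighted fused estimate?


w1 = (1/var1) / (1/var1 + 1/var2)
   = 3.7037 / (3.7037 + 33.3333) = 0.1
w2 = 1 - w1 = 0.9
fused = w1*s1 + w2*s2 = 1.13 + 43.92
= 45.05 m


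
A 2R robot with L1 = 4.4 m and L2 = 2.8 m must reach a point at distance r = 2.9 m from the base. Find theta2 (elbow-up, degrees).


cos(theta2) = (r^2 - L1^2 - L2^2) / (2*L1*L2)
cos(theta2) = (8.41 - 19.36 - 7.84) / 24.64
cos(theta2) = -0.762581
theta2 = 139.6923 degrees


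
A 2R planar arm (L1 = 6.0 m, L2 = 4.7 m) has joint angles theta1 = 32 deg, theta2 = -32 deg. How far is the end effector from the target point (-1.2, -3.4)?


End effector via forward kinematics:
x = L1*cos(t1) + L2*cos(t1+t2) = 9.7883
y = L1*sin(t1) + L2*sin(t1+t2) = 3.1795
Distance to target:
d = sqrt((-1.2 - 9.7883)^2 + (-3.4 - 3.1795)^2)
= sqrt(120.7425 + 43.29)
= 12.8075 m


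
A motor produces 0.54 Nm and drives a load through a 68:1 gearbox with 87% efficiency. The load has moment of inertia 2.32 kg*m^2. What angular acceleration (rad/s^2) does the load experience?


tau_out = tau_motor * N * eta
= 0.54 * 68 * 0.87 = 31.9464 Nm
alpha = tau_out / I = 31.9464 / 2.32
= 13.77 rad/s^2


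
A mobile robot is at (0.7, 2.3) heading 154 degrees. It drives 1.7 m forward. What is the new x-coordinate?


x_new = x0 + d*cos(theta)
= 0.7 + 1.7*cos(154)
= 0.7 + -1.5279
= -0.8279


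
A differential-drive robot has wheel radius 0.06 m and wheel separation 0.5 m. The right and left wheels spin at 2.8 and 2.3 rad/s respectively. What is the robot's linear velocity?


vR = r*wR = 0.06*2.8 = 0.168 m/s
vL = r*wL = 0.06*2.3 = 0.138 m/s
v = (vR+vL)/2 = 0.153 m/s
omega = (vR-vL)/L = 0.06 rad/s
linear velocity = 0.153 m/s


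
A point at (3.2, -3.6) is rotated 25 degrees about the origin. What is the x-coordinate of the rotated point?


x' = x*cos(theta) - y*sin(theta)
cos(25 deg) = 0.9063, sin(25 deg) = 0.4226
x' = 3.2 * 0.9063 - -3.6 * 0.4226
= 2.9002 - -1.5214
= 4.4216


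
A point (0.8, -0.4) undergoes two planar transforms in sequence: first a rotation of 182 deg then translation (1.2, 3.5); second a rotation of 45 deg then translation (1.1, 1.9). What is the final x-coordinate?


After transform 1:
x1 = cos(182)*0.8 - sin(182)*-0.4 + 1.2 = 0.3865
y1 = sin(182)*0.8 + cos(182)*-0.4 + 3.5 = 3.8718
After transform 2:
x2 = cos(45)*0.3865 - sin(45)*3.8718 + 1.1
= -1.3645


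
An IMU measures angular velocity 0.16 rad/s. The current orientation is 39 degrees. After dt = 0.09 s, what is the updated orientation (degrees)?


delta_theta = w * dt = 0.16 * 0.09 = 0.0144 rad
= 0.8251 deg
theta_new = 39 + 0.8251 = 39.8251 deg


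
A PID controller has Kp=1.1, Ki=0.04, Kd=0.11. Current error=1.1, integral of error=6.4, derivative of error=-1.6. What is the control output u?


u = Kp*e + Ki*int(e) + Kd*de/dt
= 1.1*1.1 + 0.04*6.4 + 0.11*(-1.6)
= 1.21 + 0.256 + -0.176
= 1.29


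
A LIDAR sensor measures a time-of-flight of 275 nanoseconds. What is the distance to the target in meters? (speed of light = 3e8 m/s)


tof = 275 ns = 2.75e-07 s
dist = c * tof / 2
= 3e8 * 2.75e-07 / 2
= 41.25 m


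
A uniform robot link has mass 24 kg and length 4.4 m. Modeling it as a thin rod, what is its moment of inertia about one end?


I = (1/3) * m * L^2
= (1/3) * 24 * 4.4^2
= 0.333333 * 24 * 19.36
= 154.88 kg*m^2


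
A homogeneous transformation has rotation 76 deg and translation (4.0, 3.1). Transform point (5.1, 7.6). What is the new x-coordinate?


x' = cos(theta)*px - sin(theta)*py + tx
= 0.2419*5.1 - 0.9703*7.6 + 4.0
= -2.1404


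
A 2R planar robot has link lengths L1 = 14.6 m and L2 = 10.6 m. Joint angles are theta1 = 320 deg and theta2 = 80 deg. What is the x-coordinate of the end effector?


Convert angles to radians: theta1 = 5.5851, theta2 = 1.3963
x = L1*cos(theta1) + L2*cos(theta1+theta2)
x = 11.1842 + 8.1201
x = 19.3043


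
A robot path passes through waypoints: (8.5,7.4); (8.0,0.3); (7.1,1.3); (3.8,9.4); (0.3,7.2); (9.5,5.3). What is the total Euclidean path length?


Segment lengths:
  seg1 = sqrt((-0.5)^2 + (-7.1)^2) = 7.1176
  seg2 = sqrt((-0.9)^2 + (1.0)^2) = 1.3454
  seg3 = sqrt((-3.3)^2 + (8.1)^2) = 8.7464
  seg4 = sqrt((-3.5)^2 + (-2.2)^2) = 4.134
  seg5 = sqrt((9.2)^2 + (-1.9)^2) = 9.3941
Total = 30.7375


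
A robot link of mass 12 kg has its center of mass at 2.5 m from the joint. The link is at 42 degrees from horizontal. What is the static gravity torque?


tau = m*g*L*cos(angle)
= 12 * 9.81 * 2.5 * cos(42 deg)
= 12 * 9.81 * 2.5 * 0.7431
= 218.7075 Nm


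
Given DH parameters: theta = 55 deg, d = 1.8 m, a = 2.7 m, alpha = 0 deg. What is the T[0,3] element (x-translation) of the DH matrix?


T[0,3] = a * cos(theta)
= 2.7 * cos(55 deg)
= 2.7 * 0.5736
= 1.5487


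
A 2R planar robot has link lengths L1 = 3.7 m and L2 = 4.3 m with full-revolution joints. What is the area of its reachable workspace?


r_max = L1 + L2 = 8.0 m
r_min = |L1 - L2| = 0.6 m
Area = pi*(r_max^2 - r_min^2)
= pi*(64.0 - 0.36)
= pi * 63.64
= 199.931 m^2


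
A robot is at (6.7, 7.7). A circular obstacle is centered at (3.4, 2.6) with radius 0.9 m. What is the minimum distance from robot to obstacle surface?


center_dist = sqrt((6.7-3.4)^2 + (7.7-2.6)^2)
= sqrt(10.89 + 26.01)
= 6.0745
min_dist = center_dist - radius = 6.0745 - 0.9 = 5.1745 m


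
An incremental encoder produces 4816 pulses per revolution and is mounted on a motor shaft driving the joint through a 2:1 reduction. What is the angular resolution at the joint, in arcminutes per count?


counts per rev = 4816
effective counts at joint = 4816 * 2 = 9632
resolution = 360*60 / 9632
= 2.2425 arcmin/count
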